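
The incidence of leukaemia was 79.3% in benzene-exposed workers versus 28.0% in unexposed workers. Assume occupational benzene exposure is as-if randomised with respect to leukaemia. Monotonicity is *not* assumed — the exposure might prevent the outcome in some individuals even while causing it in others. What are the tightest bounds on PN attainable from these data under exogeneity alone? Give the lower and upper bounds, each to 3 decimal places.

0.647 ≤ PN ≤ 0.908

p₁ = 0.793, p₀ = 0.28.
Under exogeneity alone the bounds on PN are max{0,(p₁−p₀)/p₁} ≤ PN ≤ min{1,(1−p₀)/p₁}.
  lower = (p₁ − p₀)/p₁ = 0.513 / 0.793 ≈ 0.6469
  upper = min{1, (1 − p₀)/p₁} = 0.72 / 0.793 ≈ 0.9079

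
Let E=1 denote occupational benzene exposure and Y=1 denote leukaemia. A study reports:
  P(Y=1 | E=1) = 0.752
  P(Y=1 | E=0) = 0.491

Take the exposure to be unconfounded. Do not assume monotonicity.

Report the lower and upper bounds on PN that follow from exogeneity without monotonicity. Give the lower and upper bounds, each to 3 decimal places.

0.347 ≤ PN ≤ 0.677

Let p₁ = 0.752, p₀ = 0.491.
Under exogeneity alone the bounds on PN are max{0,(p₁−p₀)/p₁} ≤ PN ≤ min{1,(1−p₀)/p₁}.
  lower = (p₁ − p₀)/p₁ = 0.261 / 0.752 ≈ 0.3471
  upper = min{1, (1 − p₀)/p₁} = 0.509 / 0.752 ≈ 0.6769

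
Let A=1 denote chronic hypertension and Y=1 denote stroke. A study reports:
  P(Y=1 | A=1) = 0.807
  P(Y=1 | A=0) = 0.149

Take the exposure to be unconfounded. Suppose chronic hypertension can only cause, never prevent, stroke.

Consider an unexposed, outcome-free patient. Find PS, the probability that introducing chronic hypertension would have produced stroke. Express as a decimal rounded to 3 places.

Let p₁ = 0.807, p₀ = 0.149.
Under exogeneity and monotonicity, PS = (p₁ − p₀) / (1 − p₀).
PS = (0.807 − 0.149) / (1 − 0.149) = 0.658 / 0.851 ≈ 0.7732

PS ≈ 0.773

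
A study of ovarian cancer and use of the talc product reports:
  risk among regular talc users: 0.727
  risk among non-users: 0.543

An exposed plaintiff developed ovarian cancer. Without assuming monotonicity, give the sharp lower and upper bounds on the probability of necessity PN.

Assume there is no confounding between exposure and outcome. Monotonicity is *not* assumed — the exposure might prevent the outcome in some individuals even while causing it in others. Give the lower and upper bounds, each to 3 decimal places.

Let p₁ = 0.727, p₀ = 0.543.
Under exogeneity alone the bounds on PN are max{0,(p₁−p₀)/p₁} ≤ PN ≤ min{1,(1−p₀)/p₁}.
  lower = (p₁ − p₀)/p₁ = 0.184 / 0.727 ≈ 0.2531
  upper = min{1, (1 − p₀)/p₁} = 0.457 / 0.727 ≈ 0.6286

0.253 ≤ PN ≤ 0.629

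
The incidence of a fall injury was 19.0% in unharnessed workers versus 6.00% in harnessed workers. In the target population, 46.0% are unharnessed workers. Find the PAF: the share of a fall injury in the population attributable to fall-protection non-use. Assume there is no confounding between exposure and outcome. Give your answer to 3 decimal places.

p₁ = 0.19, p₀ = 0.06.
Overall risk P(Y=1) = π·p₁ + (1−π)·p₀ = 0.46×0.19 + 0.54×0.06 = 0.1198.
Under exogeneity, PAF = [P(Y=1) − p₀] / P(Y=1).
PAF = (0.1198 − 0.06) / 0.1198 ≈ 0.4992

PAF ≈ 0.499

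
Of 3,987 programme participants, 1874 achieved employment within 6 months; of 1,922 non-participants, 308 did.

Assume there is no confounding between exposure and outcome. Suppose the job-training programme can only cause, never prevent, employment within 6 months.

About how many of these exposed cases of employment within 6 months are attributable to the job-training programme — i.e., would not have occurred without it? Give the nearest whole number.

about 1235 cases

p₁ = P(outcome | exposed) = 1874/3987 = 0.47003
p₀ = P(outcome | unexposed) = 308/1922 = 0.16025
PN = (p₁ − p₀)/p₁ = (0.47003 − 0.16025) / 0.47003 ≈ 0.65906.
Attributable cases ≈ PN × (exposed cases) = 0.65906 × 1874 ≈ 1235.08.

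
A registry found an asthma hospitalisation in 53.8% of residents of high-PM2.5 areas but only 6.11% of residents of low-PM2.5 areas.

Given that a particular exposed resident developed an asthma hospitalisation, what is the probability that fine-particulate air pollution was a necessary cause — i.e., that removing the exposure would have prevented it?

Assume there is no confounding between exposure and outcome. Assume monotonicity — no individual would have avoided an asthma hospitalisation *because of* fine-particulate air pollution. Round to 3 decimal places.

PN ≈ 0.886

p₁ = 0.538, p₀ = 0.0611.
Under exogeneity and monotonicity, PN = (p₁ − p₀) / p₁.
PN = (0.538 − 0.0611) / 0.538 = 0.4769 / 0.538 ≈ 0.8864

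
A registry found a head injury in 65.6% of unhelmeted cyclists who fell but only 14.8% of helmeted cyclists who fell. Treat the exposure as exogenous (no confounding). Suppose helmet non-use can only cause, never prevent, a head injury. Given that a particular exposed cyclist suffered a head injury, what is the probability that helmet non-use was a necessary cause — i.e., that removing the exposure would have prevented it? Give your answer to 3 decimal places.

PN ≈ 0.774

p₁ = 0.656, p₀ = 0.148.
Under exogeneity and monotonicity, PN = (p₁ − p₀) / p₁.
PN = (0.656 − 0.148) / 0.656 = 0.508 / 0.656 ≈ 0.7744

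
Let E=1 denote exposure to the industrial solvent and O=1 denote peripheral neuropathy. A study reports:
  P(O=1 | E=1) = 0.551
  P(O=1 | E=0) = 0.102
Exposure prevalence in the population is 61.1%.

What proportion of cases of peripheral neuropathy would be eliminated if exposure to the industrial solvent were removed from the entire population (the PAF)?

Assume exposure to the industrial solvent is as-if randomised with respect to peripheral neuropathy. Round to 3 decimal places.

Let p₁ = 0.551, p₀ = 0.102.
Overall risk P(Y=1) = π·p₁ + (1−π)·p₀ = 0.611×0.551 + 0.389×0.102 = 0.37634.
Under exogeneity, PAF = [P(Y=1) − p₀] / P(Y=1).
PAF = (0.37634 − 0.102) / 0.37634 ≈ 0.7290

PAF ≈ 0.729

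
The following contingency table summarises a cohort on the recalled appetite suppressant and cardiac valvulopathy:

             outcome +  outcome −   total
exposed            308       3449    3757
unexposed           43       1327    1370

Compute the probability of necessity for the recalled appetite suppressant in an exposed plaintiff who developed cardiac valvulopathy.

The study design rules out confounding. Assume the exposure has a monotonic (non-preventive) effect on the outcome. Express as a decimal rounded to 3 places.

PN ≈ 0.617

p₁ = P(outcome | exposed) = 308/3757 = 0.08198
p₀ = P(outcome | unexposed) = 43/1370 = 0.031387
Under exogeneity and monotonicity, PN = (p₁ − p₀)/p₁.
PN = (0.08198 − 0.031387) / 0.08198 ≈ 0.6171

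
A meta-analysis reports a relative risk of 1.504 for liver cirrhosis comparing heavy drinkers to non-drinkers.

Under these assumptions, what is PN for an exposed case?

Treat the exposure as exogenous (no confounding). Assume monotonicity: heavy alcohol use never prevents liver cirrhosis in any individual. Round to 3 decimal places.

Under exogeneity and monotonicity, PN = (RR − 1) / RR = 1 − 1/RR.
PN = (1.504 − 1) / 1.504 = 0.504 / 1.504 ≈ 0.3351

PN ≈ 0.335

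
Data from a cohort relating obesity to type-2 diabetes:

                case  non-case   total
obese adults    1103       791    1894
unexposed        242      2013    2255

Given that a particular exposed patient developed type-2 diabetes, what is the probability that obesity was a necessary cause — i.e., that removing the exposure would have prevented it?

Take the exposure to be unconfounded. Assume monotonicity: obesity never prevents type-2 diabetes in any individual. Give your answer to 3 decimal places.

PN ≈ 0.816

p₁ = P(outcome | exposed) = 1103/1894 = 0.58237
p₀ = P(outcome | unexposed) = 242/2255 = 0.10732
Under exogeneity and monotonicity, PN = (p₁ − p₀)/p₁.
PN = (0.58237 − 0.10732) / 0.58237 ≈ 0.8157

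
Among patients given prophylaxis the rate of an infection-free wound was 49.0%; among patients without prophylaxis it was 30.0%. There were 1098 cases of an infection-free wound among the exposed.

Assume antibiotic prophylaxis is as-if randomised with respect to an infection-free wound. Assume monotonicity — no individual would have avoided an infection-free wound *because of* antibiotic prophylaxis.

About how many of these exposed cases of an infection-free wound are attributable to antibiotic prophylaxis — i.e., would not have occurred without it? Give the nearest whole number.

p₁ = 0.49, p₀ = 0.3.
PN = (p₁ − p₀)/p₁ = (0.49 − 0.3) / 0.49 ≈ 0.38776.
Attributable cases ≈ PN × (exposed cases) = 0.38776 × 1098 ≈ 425.76.

about 426 cases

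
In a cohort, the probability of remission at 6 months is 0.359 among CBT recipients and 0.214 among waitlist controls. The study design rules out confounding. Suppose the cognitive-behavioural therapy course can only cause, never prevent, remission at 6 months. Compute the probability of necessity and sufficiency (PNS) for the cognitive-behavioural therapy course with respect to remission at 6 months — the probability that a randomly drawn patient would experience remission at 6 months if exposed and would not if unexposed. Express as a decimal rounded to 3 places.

Let p₁ = 0.359, p₀ = 0.214.
Under exogeneity and monotonicity, PNS = p₁ − p₀.
PNS = 0.359 − 0.214 = 0.145

PNS ≈ 0.145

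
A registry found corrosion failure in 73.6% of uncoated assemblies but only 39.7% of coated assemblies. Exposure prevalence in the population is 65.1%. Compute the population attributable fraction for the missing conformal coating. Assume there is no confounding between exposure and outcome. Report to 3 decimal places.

PAF ≈ 0.357

p₁ = 0.736, p₀ = 0.397.
Overall risk P(Y=1) = π·p₁ + (1−π)·p₀ = 0.651×0.736 + 0.349×0.397 = 0.61769.
Under exogeneity, PAF = [P(Y=1) − p₀] / P(Y=1).
PAF = (0.61769 − 0.397) / 0.61769 ≈ 0.3573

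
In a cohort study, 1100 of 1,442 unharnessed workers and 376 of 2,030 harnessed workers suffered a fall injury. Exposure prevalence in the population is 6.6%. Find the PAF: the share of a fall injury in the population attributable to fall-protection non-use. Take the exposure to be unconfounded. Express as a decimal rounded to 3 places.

PAF ≈ 0.171

p₁ = P(outcome | exposed) = 1100/1442 = 0.76283
p₀ = P(outcome | unexposed) = 376/2030 = 0.18522
Overall risk P(Y=1) = π·p₁ + (1−π)·p₀ = 0.066×0.76283 + 0.934×0.18522 = 0.22334.
Under exogeneity, PAF = [P(Y=1) − p₀] / P(Y=1).
PAF = (0.22334 − 0.18522) / 0.22334 ≈ 0.1707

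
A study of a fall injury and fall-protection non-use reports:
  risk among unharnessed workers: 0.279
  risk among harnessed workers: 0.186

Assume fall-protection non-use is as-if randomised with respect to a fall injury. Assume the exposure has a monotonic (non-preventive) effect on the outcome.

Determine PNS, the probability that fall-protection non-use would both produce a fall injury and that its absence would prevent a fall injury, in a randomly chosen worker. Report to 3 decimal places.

PNS ≈ 0.093

Let p₁ = 0.279, p₀ = 0.186.
Under exogeneity and monotonicity, PNS = p₁ − p₀.
PNS = 0.279 − 0.186 = 0.093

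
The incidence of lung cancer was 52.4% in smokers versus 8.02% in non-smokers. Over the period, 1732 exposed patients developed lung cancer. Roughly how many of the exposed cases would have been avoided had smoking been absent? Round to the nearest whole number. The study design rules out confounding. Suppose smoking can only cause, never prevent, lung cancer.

about 1467 cases

p₁ = 0.524, p₀ = 0.0802.
PN = (p₁ − p₀)/p₁ = (0.524 − 0.0802) / 0.524 ≈ 0.84695.
Attributable cases ≈ PN × (exposed cases) = 0.84695 × 1732 ≈ 1466.91.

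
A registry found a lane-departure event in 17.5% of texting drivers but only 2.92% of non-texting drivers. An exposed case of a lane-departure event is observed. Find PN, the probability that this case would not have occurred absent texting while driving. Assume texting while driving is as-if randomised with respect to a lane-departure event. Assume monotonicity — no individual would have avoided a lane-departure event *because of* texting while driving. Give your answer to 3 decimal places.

p₁ = 0.175, p₀ = 0.0292.
Under exogeneity and monotonicity, PN = (p₁ − p₀) / p₁.
PN = (0.175 − 0.0292) / 0.175 = 0.1458 / 0.175 ≈ 0.8331

PN ≈ 0.833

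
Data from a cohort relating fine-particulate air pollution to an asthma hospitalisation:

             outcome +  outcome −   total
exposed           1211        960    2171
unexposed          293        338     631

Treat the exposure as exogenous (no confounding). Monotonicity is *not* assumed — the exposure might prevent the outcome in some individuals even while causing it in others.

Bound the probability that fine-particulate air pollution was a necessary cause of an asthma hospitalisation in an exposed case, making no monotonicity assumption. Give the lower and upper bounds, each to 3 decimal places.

0.168 ≤ PN ≤ 0.960

p₁ = P(outcome | exposed) = 1211/2171 = 0.55781
p₀ = P(outcome | unexposed) = 293/631 = 0.46434
Under exogeneity alone the bounds on PN are max{0,(p₁−p₀)/p₁} ≤ PN ≤ min{1,(1−p₀)/p₁}.
  lower = (p₁ − p₀)/p₁ = 0.093465 / 0.55781 ≈ 0.1676
  upper = min{1, (1 − p₀)/p₁} = 0.53566 / 0.55781 ≈ 0.9603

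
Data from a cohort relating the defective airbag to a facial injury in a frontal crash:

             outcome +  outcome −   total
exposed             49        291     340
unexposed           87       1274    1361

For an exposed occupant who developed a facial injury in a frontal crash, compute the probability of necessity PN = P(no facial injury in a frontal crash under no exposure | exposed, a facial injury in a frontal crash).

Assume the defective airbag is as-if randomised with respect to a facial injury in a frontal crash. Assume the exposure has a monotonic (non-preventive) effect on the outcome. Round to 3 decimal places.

p₁ = P(outcome | exposed) = 49/340 = 0.14412
p₀ = P(outcome | unexposed) = 87/1361 = 0.063924
Under exogeneity and monotonicity, PN = (p₁ − p₀)/p₁.
PN = (0.14412 − 0.063924) / 0.14412 ≈ 0.5564

PN ≈ 0.556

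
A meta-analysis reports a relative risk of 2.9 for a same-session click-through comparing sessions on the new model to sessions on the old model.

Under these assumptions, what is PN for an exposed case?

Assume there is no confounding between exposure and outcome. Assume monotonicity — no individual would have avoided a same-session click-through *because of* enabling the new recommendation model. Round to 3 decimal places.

PN ≈ 0.655

Under exogeneity and monotonicity, PN = (RR − 1) / RR = 1 − 1/RR.
PN = (2.9 − 1) / 2.9 = 1.9 / 2.9 ≈ 0.6552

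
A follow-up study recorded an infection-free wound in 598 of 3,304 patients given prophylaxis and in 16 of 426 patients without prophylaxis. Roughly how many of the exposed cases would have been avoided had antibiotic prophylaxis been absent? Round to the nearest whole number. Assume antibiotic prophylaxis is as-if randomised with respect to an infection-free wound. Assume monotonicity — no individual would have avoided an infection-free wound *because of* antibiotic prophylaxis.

about 474 cases

p₁ = P(outcome | exposed) = 598/3304 = 0.18099
p₀ = P(outcome | unexposed) = 16/426 = 0.037559
PN = (p₁ − p₀)/p₁ = (0.18099 − 0.037559) / 0.18099 ≈ 0.79249.
Attributable cases ≈ PN × (exposed cases) = 0.79249 × 598 ≈ 473.91.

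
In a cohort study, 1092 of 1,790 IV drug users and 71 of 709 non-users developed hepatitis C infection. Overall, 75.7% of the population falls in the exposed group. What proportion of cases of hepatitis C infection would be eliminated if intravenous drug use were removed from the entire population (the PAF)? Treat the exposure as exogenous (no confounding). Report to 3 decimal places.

p₁ = P(outcome | exposed) = 1092/1790 = 0.61006
p₀ = P(outcome | unexposed) = 71/709 = 0.10014
Overall risk P(Y=1) = π·p₁ + (1−π)·p₀ = 0.757×0.61006 + 0.243×0.10014 = 0.48615.
Under exogeneity, PAF = [P(Y=1) − p₀] / P(Y=1).
PAF = (0.48615 − 0.10014) / 0.48615 ≈ 0.7940

PAF ≈ 0.794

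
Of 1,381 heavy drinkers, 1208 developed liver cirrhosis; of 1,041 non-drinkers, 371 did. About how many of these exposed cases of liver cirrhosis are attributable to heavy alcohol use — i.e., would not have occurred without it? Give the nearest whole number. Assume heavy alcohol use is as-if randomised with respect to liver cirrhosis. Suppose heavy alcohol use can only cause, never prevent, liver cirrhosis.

p₁ = P(outcome | exposed) = 1208/1381 = 0.87473
p₀ = P(outcome | unexposed) = 371/1041 = 0.35639
PN = (p₁ − p₀)/p₁ = (0.87473 − 0.35639) / 0.87473 ≈ 0.59257.
Attributable cases ≈ PN × (exposed cases) = 0.59257 × 1208 ≈ 715.83.

about 716 cases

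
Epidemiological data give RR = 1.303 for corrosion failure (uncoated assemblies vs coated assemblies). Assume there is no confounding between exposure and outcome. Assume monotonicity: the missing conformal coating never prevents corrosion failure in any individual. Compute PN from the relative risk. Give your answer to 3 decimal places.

Under exogeneity and monotonicity, PN = (RR − 1) / RR = 1 − 1/RR.
PN = (1.303 − 1) / 1.303 = 0.303 / 1.303 ≈ 0.2325

PN ≈ 0.233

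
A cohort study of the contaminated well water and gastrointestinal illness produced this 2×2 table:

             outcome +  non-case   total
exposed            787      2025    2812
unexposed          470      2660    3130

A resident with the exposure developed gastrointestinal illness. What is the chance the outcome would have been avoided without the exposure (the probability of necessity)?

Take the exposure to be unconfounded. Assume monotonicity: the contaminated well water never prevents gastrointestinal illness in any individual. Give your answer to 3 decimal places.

p₁ = P(outcome | exposed) = 787/2812 = 0.27987
p₀ = P(outcome | unexposed) = 470/3130 = 0.15016
Under exogeneity and monotonicity, PN = (p₁ − p₀) / p₁.
PN = (0.27987 − 0.15016) / 0.27987 = 0.12971 / 0.27987 ≈ 0.4635

PN ≈ 0.463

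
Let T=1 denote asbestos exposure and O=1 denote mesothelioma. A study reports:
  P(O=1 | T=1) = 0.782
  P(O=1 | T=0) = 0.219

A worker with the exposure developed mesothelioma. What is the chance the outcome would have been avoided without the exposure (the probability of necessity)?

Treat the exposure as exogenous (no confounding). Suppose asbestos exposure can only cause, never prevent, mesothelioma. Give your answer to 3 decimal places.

Let p₁ = 0.782, p₀ = 0.219.
Under exogeneity and monotonicity, PN = (p₁ − p₀) / p₁.
PN = (0.782 − 0.219) / 0.782 = 0.563 / 0.782 ≈ 0.7199

PN ≈ 0.720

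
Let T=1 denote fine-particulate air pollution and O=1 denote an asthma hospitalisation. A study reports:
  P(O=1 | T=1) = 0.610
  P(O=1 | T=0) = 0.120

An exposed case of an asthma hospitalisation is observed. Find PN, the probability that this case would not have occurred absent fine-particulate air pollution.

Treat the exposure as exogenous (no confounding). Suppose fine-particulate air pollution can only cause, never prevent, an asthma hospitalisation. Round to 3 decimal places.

PN ≈ 0.803

Let p₁ = 0.61, p₀ = 0.12.
Under exogeneity and monotonicity, PN = (p₁ − p₀) / p₁.
PN = (0.61 − 0.12) / 0.61 = 0.49 / 0.61 ≈ 0.8033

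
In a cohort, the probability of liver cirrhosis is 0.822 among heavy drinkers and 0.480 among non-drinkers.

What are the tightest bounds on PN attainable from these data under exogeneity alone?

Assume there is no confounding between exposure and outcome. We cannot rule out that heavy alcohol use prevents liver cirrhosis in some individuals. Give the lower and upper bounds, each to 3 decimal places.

0.416 ≤ PN ≤ 0.633

Let p₁ = 0.822, p₀ = 0.48.
Under exogeneity alone the bounds on PN are max{0,(p₁−p₀)/p₁} ≤ PN ≤ min{1,(1−p₀)/p₁}.
  lower = (p₁ − p₀)/p₁ = 0.342 / 0.822 ≈ 0.4161
  upper = min{1, (1 − p₀)/p₁} = 0.52 / 0.822 ≈ 0.6326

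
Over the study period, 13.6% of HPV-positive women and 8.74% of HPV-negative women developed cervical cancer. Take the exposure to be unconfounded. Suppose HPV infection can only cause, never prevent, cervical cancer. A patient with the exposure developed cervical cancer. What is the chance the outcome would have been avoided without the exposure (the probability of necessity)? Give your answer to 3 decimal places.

PN ≈ 0.357

p₁ = 0.136, p₀ = 0.0874.
Under exogeneity and monotonicity, PN = (p₁ − p₀) / p₁.
PN = (0.136 − 0.0874) / 0.136 = 0.0486 / 0.136 ≈ 0.3574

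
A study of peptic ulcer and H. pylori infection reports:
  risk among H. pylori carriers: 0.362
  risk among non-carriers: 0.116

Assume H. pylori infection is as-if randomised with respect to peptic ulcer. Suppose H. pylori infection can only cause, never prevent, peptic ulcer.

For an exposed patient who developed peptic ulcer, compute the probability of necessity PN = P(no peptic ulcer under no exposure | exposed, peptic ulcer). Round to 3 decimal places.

PN ≈ 0.680

Let p₁ = 0.362, p₀ = 0.116.
Under exogeneity and monotonicity, PN = (p₁ − p₀) / p₁.
PN = (0.362 − 0.116) / 0.362 = 0.246 / 0.362 ≈ 0.6796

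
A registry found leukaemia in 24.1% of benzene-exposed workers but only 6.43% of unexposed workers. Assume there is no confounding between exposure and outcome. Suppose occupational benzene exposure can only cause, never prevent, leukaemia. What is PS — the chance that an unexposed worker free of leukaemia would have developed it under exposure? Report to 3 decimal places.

PS ≈ 0.189

p₁ = 0.241, p₀ = 0.0643.
Under exogeneity and monotonicity, PS = (p₁ − p₀) / (1 − p₀).
PS = (0.241 − 0.0643) / (1 − 0.0643) = 0.1767 / 0.9357 ≈ 0.1888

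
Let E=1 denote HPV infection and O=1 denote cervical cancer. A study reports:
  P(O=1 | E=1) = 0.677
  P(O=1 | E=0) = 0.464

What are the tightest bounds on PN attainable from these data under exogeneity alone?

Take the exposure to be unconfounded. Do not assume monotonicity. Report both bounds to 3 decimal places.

Let p₁ = 0.677, p₀ = 0.464.
Under exogeneity alone the bounds on PN are max{0,(p₁−p₀)/p₁} ≤ PN ≤ min{1,(1−p₀)/p₁}.
  lower = (p₁ − p₀)/p₁ = 0.213 / 0.677 ≈ 0.3146
  upper = min{1, (1 − p₀)/p₁} = 0.536 / 0.677 ≈ 0.7917

0.315 ≤ PN ≤ 0.792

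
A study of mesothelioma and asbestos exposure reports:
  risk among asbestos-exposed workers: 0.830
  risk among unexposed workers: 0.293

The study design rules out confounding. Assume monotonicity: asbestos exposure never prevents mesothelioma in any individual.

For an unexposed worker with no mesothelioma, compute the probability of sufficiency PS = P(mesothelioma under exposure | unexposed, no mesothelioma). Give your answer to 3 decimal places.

PS ≈ 0.760

Let p₁ = 0.83, p₀ = 0.293.
Under exogeneity and monotonicity, PS = (p₁ − p₀) / (1 − p₀).
PS = (0.83 − 0.293) / (1 − 0.293) = 0.537 / 0.707 ≈ 0.7595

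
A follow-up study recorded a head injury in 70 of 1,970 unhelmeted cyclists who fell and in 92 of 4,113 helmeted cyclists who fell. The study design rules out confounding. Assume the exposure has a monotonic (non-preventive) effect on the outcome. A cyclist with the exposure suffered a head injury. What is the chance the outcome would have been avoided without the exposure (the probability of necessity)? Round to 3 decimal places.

PN ≈ 0.370

p₁ = P(outcome | exposed) = 70/1970 = 0.035533
p₀ = P(outcome | unexposed) = 92/4113 = 0.022368
Under exogeneity and monotonicity, PN = (p₁ − p₀) / p₁.
PN = (0.035533 − 0.022368) / 0.035533 = 0.013165 / 0.035533 ≈ 0.3705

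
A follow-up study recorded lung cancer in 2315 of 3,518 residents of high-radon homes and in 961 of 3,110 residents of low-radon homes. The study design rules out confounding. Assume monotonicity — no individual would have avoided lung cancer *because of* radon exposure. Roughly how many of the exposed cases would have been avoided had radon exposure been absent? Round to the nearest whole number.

about 1228 cases

p₁ = P(outcome | exposed) = 2315/3518 = 0.65804
p₀ = P(outcome | unexposed) = 961/3110 = 0.309
PN = (p₁ − p₀)/p₁ = (0.65804 − 0.309) / 0.65804 ≈ 0.53042.
Attributable cases ≈ PN × (exposed cases) = 0.53042 × 2315 ≈ 1227.93.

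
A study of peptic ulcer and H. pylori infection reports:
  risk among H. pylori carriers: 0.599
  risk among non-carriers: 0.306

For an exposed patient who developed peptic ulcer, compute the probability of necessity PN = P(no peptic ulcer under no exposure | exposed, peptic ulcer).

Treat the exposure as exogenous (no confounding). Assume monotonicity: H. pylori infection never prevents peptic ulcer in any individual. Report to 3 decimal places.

Let p₁ = 0.599, p₀ = 0.306.
Under exogeneity and monotonicity, PN = (p₁ − p₀) / p₁.
PN = (0.599 − 0.306) / 0.599 = 0.293 / 0.599 ≈ 0.4891

PN ≈ 0.489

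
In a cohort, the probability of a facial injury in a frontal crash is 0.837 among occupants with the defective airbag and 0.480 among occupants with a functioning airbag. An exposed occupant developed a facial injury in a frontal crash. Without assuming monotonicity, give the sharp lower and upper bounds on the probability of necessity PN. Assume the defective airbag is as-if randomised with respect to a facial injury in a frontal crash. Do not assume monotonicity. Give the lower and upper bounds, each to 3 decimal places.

0.427 ≤ PN ≤ 0.621

Let p₁ = 0.837, p₀ = 0.48.
Under exogeneity alone the bounds on PN are max{0,(p₁−p₀)/p₁} ≤ PN ≤ min{1,(1−p₀)/p₁}.
  lower = (p₁ − p₀)/p₁ = 0.357 / 0.837 ≈ 0.4265
  upper = min{1, (1 − p₀)/p₁} = 0.52 / 0.837 ≈ 0.6213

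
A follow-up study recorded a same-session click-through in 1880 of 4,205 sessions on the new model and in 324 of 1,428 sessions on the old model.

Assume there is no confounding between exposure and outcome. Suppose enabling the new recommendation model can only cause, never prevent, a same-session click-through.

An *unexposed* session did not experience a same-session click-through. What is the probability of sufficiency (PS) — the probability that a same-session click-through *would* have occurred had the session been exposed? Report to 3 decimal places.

p₁ = P(outcome | exposed) = 1880/4205 = 0.44709
p₀ = P(outcome | unexposed) = 324/1428 = 0.22689
Under exogeneity and monotonicity, PS = (p₁ − p₀) / (1 − p₀).
PS = (0.44709 − 0.22689) / (1 − 0.22689) = 0.2202 / 0.77311 ≈ 0.2848

PS ≈ 0.285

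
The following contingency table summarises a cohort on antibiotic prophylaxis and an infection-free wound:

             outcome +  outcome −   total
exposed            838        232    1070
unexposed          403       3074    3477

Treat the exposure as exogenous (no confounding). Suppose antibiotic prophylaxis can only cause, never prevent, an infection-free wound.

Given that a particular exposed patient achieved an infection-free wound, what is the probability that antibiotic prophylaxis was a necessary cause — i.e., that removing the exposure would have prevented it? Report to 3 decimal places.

PN ≈ 0.852

p₁ = P(outcome | exposed) = 838/1070 = 0.78318
p₀ = P(outcome | unexposed) = 403/3477 = 0.1159
Under exogeneity and monotonicity, PN = (p₁ − p₀)/p₁.
PN = (0.78318 − 0.1159) / 0.78318 ≈ 0.8520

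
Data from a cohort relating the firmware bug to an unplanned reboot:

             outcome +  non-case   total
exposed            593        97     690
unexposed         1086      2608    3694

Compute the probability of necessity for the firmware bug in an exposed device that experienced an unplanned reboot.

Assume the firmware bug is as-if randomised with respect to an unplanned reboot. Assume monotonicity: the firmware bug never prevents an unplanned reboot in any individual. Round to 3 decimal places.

PN ≈ 0.658

p₁ = P(outcome | exposed) = 593/690 = 0.85942
p₀ = P(outcome | unexposed) = 1086/3694 = 0.29399
Under exogeneity and monotonicity, PN = (p₁ − p₀) / p₁.
PN = (0.85942 − 0.29399) / 0.85942 = 0.56543 / 0.85942 ≈ 0.6579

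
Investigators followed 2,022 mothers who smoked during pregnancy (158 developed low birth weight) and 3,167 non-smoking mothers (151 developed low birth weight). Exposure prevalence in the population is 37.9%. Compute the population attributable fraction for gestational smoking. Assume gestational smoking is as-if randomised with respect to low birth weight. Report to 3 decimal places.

p₁ = P(outcome | exposed) = 158/2022 = 0.07814
p₀ = P(outcome | unexposed) = 151/3167 = 0.047679
Overall risk P(Y=1) = π·p₁ + (1−π)·p₀ = 0.379×0.07814 + 0.621×0.047679 = 0.059224.
Under exogeneity, PAF = [P(Y=1) − p₀] / P(Y=1).
PAF = (0.059224 − 0.047679) / 0.059224 ≈ 0.1949

PAF ≈ 0.195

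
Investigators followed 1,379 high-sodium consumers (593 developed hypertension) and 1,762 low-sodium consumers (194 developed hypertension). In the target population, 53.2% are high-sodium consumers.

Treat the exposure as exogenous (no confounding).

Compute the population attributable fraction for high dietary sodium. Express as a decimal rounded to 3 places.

PAF ≈ 0.607

p₁ = P(outcome | exposed) = 593/1379 = 0.43002
p₀ = P(outcome | unexposed) = 194/1762 = 0.1101
Overall risk P(Y=1) = π·p₁ + (1−π)·p₀ = 0.532×0.43002 + 0.468×0.1101 = 0.2803.
Under exogeneity, PAF = [P(Y=1) − p₀] / P(Y=1).
PAF = (0.2803 − 0.1101) / 0.2803 ≈ 0.6072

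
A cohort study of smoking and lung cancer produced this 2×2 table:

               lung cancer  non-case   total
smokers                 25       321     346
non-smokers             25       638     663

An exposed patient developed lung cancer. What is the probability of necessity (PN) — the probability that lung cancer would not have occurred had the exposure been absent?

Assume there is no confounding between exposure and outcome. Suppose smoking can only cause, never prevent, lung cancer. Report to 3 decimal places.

p₁ = P(outcome | exposed) = 25/346 = 0.072254
p₀ = P(outcome | unexposed) = 25/663 = 0.037707
Under exogeneity and monotonicity, PN = (p₁ − p₀)/p₁.
PN = (0.072254 − 0.037707) / 0.072254 ≈ 0.4781

PN ≈ 0.478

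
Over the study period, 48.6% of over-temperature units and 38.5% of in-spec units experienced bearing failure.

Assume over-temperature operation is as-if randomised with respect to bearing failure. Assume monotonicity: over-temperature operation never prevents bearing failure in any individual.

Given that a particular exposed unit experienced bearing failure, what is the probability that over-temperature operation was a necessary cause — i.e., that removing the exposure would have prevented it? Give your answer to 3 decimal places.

PN ≈ 0.208

p₁ = 0.486, p₀ = 0.385.
Under exogeneity and monotonicity, PN = (p₁ − p₀) / p₁.
PN = (0.486 − 0.385) / 0.486 = 0.101 / 0.486 ≈ 0.2078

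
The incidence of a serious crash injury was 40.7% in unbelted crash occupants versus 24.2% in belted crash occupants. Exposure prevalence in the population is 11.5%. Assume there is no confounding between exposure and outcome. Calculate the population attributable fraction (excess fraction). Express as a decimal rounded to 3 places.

p₁ = 0.407, p₀ = 0.242.
Overall risk P(Y=1) = π·p₁ + (1−π)·p₀ = 0.115×0.407 + 0.885×0.242 = 0.26098.
Under exogeneity, PAF = [P(Y=1) − p₀] / P(Y=1).
PAF = (0.26098 − 0.242) / 0.26098 ≈ 0.0727

PAF ≈ 0.073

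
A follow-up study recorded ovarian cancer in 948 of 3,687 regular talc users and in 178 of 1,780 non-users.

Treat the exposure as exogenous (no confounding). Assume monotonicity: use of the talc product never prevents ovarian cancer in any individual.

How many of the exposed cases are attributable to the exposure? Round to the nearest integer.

p₁ = P(outcome | exposed) = 948/3687 = 0.25712
p₀ = P(outcome | unexposed) = 178/1780 = 0.1
PN = (p₁ − p₀)/p₁ = (0.25712 − 0.1) / 0.25712 ≈ 0.61108.
Attributable cases ≈ PN × (exposed cases) = 0.61108 × 948 ≈ 579.30.

about 579 cases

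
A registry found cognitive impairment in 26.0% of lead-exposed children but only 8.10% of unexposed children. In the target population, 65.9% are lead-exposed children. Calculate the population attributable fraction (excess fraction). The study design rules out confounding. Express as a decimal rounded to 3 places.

p₁ = 0.26, p₀ = 0.081.
Overall risk P(Y=1) = π·p₁ + (1−π)·p₀ = 0.659×0.26 + 0.341×0.081 = 0.19896.
Under exogeneity, PAF = [P(Y=1) − p₀] / P(Y=1).
PAF = (0.19896 − 0.081) / 0.19896 ≈ 0.5929

PAF ≈ 0.593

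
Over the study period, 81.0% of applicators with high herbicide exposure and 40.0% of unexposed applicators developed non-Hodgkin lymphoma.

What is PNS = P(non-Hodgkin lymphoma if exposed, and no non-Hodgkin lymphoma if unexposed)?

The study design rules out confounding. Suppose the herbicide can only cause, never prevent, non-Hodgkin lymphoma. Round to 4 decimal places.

PNS ≈ 0.4100

p₁ = 0.81, p₀ = 0.4.
Under exogeneity and monotonicity, PNS = p₁ − p₀.
PNS = 0.81 − 0.4 = 0.41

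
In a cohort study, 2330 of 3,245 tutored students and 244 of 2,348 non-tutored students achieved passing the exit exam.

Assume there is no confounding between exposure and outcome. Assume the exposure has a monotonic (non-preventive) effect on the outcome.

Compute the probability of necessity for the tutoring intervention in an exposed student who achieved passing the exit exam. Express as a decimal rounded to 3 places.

p₁ = P(outcome | exposed) = 2330/3245 = 0.71803
p₀ = P(outcome | unexposed) = 244/2348 = 0.10392
Under exogeneity and monotonicity, PN = (p₁ − p₀) / p₁.
PN = (0.71803 − 0.10392) / 0.71803 = 0.61411 / 0.71803 ≈ 0.8553

PN ≈ 0.855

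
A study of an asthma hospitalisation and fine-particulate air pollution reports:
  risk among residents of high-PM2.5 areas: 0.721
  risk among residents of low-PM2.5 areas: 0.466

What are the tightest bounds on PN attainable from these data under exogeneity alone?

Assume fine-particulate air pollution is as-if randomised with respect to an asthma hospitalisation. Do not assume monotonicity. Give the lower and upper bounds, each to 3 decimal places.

Let p₁ = 0.721, p₀ = 0.466.
Under exogeneity alone the bounds on PN are max{0,(p₁−p₀)/p₁} ≤ PN ≤ min{1,(1−p₀)/p₁}.
  lower = (p₁ − p₀)/p₁ = 0.255 / 0.721 ≈ 0.3537
  upper = min{1, (1 − p₀)/p₁} = 0.534 / 0.721 ≈ 0.7406

0.354 ≤ PN ≤ 0.741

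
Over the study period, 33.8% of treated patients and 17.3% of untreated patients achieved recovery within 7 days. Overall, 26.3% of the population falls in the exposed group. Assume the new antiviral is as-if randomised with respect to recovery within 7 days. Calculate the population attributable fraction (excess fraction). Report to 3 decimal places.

PAF ≈ 0.201

p₁ = 0.338, p₀ = 0.173.
Overall risk P(Y=1) = π·p₁ + (1−π)·p₀ = 0.263×0.338 + 0.737×0.173 = 0.2164.
Under exogeneity, PAF = [P(Y=1) − p₀] / P(Y=1).
PAF = (0.2164 − 0.173) / 0.2164 ≈ 0.2005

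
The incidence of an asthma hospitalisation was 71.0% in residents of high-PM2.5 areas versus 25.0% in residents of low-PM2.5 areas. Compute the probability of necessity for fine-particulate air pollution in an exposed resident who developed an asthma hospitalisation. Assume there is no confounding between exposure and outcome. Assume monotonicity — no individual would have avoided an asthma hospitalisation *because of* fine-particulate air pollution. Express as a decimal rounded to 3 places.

p₁ = 0.71, p₀ = 0.25.
Under exogeneity and monotonicity, PN = (p₁ − p₀) / p₁.
PN = (0.71 − 0.25) / 0.71 = 0.46 / 0.71 ≈ 0.6479

PN ≈ 0.648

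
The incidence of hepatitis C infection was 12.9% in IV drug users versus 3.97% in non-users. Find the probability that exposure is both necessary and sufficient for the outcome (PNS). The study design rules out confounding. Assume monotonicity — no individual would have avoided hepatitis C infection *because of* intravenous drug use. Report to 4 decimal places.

p₁ = 0.129, p₀ = 0.0397.
Under exogeneity and monotonicity, PNS = p₁ − p₀.
PNS = 0.129 − 0.0397 = 0.0893

PNS ≈ 0.0893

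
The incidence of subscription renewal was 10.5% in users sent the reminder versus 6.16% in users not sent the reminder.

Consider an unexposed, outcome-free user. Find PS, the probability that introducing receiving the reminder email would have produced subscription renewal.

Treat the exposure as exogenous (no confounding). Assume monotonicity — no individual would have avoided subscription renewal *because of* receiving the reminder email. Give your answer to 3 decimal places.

PS ≈ 0.046

p₁ = 0.105, p₀ = 0.0616.
Under exogeneity and monotonicity, PS = (p₁ − p₀) / (1 − p₀).
PS = (0.105 − 0.0616) / (1 − 0.0616) = 0.0434 / 0.9384 ≈ 0.0462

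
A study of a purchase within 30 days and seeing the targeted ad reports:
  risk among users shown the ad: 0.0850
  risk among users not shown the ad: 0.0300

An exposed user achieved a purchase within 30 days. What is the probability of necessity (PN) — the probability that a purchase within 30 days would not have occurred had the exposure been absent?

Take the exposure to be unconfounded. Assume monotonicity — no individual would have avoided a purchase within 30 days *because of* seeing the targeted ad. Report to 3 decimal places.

PN ≈ 0.647

Let p₁ = 0.085, p₀ = 0.03.
Under exogeneity and monotonicity, PN = (p₁ − p₀) / p₁.
PN = (0.085 − 0.03) / 0.085 = 0.055 / 0.085 ≈ 0.6471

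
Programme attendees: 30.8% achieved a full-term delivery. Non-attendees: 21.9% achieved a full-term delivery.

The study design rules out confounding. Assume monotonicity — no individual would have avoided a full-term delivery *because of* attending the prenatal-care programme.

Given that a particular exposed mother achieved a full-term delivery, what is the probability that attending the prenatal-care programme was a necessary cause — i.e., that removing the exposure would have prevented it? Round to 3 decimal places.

p₁ = 0.308, p₀ = 0.219.
Under exogeneity and monotonicity, PN = (p₁ − p₀) / p₁.
PN = (0.308 − 0.219) / 0.308 = 0.089 / 0.308 ≈ 0.2890

PN ≈ 0.289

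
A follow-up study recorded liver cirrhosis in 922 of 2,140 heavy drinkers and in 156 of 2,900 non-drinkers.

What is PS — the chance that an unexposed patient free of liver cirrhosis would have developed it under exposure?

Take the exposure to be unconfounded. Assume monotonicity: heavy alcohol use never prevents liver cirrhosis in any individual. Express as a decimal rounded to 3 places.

p₁ = P(outcome | exposed) = 922/2140 = 0.43084
p₀ = P(outcome | unexposed) = 156/2900 = 0.053793
Under exogeneity and monotonicity, PS = (p₁ − p₀) / (1 − p₀).
PS = (0.43084 − 0.053793) / (1 − 0.053793) = 0.37705 / 0.94621 ≈ 0.3985

PS ≈ 0.398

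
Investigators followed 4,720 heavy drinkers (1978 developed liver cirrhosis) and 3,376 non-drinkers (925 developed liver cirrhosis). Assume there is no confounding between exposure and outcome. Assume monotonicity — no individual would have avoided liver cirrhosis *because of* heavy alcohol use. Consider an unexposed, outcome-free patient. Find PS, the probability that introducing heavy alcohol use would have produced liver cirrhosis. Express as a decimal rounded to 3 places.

PS ≈ 0.200

p₁ = P(outcome | exposed) = 1978/4720 = 0.41907
p₀ = P(outcome | unexposed) = 925/3376 = 0.27399
Under exogeneity and monotonicity, PS = (p₁ − p₀) / (1 − p₀).
PS = (0.41907 − 0.27399) / (1 − 0.27399) = 0.14507 / 0.72601 ≈ 0.1998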